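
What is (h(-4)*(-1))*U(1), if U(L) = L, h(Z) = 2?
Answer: -2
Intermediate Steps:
(h(-4)*(-1))*U(1) = (2*(-1))*1 = -2*1 = -2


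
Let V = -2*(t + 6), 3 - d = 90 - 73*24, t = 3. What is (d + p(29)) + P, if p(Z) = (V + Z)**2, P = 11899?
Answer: 13685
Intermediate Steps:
d = 1665 (d = 3 - (90 - 73*24) = 3 - (90 - 1752) = 3 - 1*(-1662) = 3 + 1662 = 1665)
V = -18 (V = -2*(3 + 6) = -2*9 = -18)
p(Z) = (-18 + Z)**2
(d + p(29)) + P = (1665 + (-18 + 29)**2) + 11899 = (1665 + 11**2) + 11899 = (1665 + 121) + 11899 = 1786 + 11899 = 13685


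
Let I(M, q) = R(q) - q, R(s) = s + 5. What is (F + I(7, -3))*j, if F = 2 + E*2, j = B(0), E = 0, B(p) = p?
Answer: 0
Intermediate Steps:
j = 0
R(s) = 5 + s
F = 2 (F = 2 + 0*2 = 2 + 0 = 2)
I(M, q) = 5 (I(M, q) = (5 + q) - q = 5)
(F + I(7, -3))*j = (2 + 5)*0 = 7*0 = 0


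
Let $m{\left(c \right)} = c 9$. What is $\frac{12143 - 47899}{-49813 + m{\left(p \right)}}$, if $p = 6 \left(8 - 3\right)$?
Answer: $\frac{35756}{49543} \approx 0.72172$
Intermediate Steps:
$p = 30$ ($p = 6 \cdot 5 = 30$)
$m{\left(c \right)} = 9 c$
$\frac{12143 - 47899}{-49813 + m{\left(p \right)}} = \frac{12143 - 47899}{-49813 + 9 \cdot 30} = - \frac{35756}{-49813 + 270} = - \frac{35756}{-49543} = \left(-35756\right) \left(- \frac{1}{49543}\right) = \frac{35756}{49543}$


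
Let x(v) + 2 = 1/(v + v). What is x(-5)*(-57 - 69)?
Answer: 1323/5 ≈ 264.60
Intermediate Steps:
x(v) = -2 + 1/(2*v) (x(v) = -2 + 1/(v + v) = -2 + 1/(2*v))
x(-5)*(-57 - 69) = (-2 + (1/2)/(-5))*(-57 - 69) = (-2 + (1/2)*(-1/5))*(-126) = (-2 - 1/10)*(-126) = -21/10*(-126) = 1323/5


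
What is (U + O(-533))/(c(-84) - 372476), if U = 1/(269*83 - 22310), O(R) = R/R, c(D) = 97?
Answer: -18/6330443 ≈ -2.8434e-6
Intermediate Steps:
O(R) = 1
U = 1/17 (U = 1/(22327 - 22310) = 1/17 ≈ 0.058824)
(U + O(-533))/(c(-84) - 372476) = (1/17 + 1)/(97 - 372476) = (18/17)/(-372379) = (18/17)*(-1/372379) = -18/6330443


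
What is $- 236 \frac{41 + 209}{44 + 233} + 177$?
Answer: $- \frac{9971}{277} \approx -35.996$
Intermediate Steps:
$- 236 \frac{41 + 209}{44 + 233} + 177 = - 236 \cdot \frac{250}{277} + 177 = - 236 \cdot 250 \cdot \frac{1}{277} + 177 = \left(-236\right) \frac{250}{277} + 177 = - \frac{59000}{277} + 177 = - \frac{9971}{277}$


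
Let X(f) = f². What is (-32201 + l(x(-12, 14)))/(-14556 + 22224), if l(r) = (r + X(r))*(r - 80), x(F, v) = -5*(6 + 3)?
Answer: -279701/7668 ≈ -36.476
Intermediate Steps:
x(F, v) = -45 (x(F, v) = -5*9 = -45)
l(r) = (-80 + r)*(r + r²) (l(r) = (r + r²)*(r - 80) = (r + r²)*(-80 + r) = (-80 + r)*(r + r²))
(-32201 + l(x(-12, 14)))/(-14556 + 22224) = (-32201 - 45*(-80 + (-45)² - 79*(-45)))/(-14556 + 22224) = (-32201 - 45*(-80 + 2025 + 3555))/7668 = (-32201 - 45*5500)*(1/7668) = (-32201 - 247500)*(1/7668) = -279701*1/7668 = -279701/7668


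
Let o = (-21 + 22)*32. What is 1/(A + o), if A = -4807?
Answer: -1/4775 ≈ -0.00020942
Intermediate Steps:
o = 32 (o = 1*32 = 32)
1/(A + o) = 1/(-4807 + 32) = 1/(-4775) = -1/4775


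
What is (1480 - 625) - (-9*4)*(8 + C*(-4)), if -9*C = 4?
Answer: 1207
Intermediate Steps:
C = -4/9 (C = -⅑*4 = -4/9 ≈ -0.44444)
(1480 - 625) - (-9*4)*(8 + C*(-4)) = (1480 - 625) - (-9*4)*(8 - 4/9*(-4)) = 855 - (-36)*(8 + 16/9) = 855 - (-36)*88/9 = 855 - 1*(-352) = 855 + 352 = 1207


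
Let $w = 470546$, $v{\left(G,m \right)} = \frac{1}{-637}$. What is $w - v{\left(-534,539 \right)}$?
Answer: $\frac{299737803}{637} \approx 4.7055 \cdot 10^{5}$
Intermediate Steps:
$v{\left(G,m \right)} = - \frac{1}{637}$
$w - v{\left(-534,539 \right)} = 470546 - - \frac{1}{637} = 470546 + \frac{1}{637} = \frac{299737803}{637}$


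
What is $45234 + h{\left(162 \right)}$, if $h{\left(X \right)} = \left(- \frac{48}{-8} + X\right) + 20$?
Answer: $45422$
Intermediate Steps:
$h{\left(X \right)} = 26 + X$ ($h{\left(X \right)} = \left(\left(-48\right) \left(- \frac{1}{8}\right) + X\right) + 20 = \left(6 + X\right) + 20 = 26 + X$)
$45234 + h{\left(162 \right)} = 45234 + \left(26 + 162\right) = 45234 + 188 = 45422$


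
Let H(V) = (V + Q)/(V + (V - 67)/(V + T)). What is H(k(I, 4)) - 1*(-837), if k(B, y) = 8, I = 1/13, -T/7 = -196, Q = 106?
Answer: 9348417/10981 ≈ 851.33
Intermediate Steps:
T = 1372 (T = -7*(-196) = 1372)
I = 1/13 ≈ 0.076923
H(V) = (106 + V)/(V + (-67 + V)/(1372 + V)) (H(V) = (V + 106)/(V + (V - 67)/(V + 1372)) = (106 + V)/(V + (-67 + V)/(1372 + V)))
H(k(I, 4)) - 1*(-837) = (145432 + 8² + 1478*8)/(-67 + 8² + 1373*8) - 1*(-837) = (145432 + 64 + 11824)/(-67 + 64 + 10984) + 837 = 157320/10981 + 837 = 9348417/10981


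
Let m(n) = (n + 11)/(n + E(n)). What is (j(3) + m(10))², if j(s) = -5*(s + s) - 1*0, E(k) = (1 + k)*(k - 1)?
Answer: 10556001/11881 ≈ 888.48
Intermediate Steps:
E(k) = (1 + k)*(-1 + k)
m(n) = (11 + n)/(-1 + n + n²) (m(n) = (n + 11)/(n + (-1 + n²)) = (11 + n)/(-1 + n + n²))
j(s) = -10*s (j(s) = -10*s + 0 = -10*s)
(j(3) + m(10))² = (-10*3 + (11 + 10)/(-1 + 10 + 10²))² = (-30 + 21/(-1 + 10 + 100))² = (-30 + 21/109)² = (-3249/109)² = 10556001/11881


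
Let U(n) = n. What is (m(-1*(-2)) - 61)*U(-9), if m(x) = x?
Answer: 531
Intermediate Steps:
(m(-1*(-2)) - 61)*U(-9) = (-1*(-2) - 61)*(-9) = (2 - 61)*(-9) = -59*(-9) = 531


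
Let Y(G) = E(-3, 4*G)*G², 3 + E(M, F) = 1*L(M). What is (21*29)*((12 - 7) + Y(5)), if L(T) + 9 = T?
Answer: -225330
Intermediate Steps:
L(T) = -9 + T
E(M, F) = -12 + M (E(M, F) = -3 + 1*(-9 + M) = -3 + (-9 + M) = -12 + M)
Y(G) = -15*G² (Y(G) = (-12 - 3)*G² = -15*G²)
(21*29)*((12 - 7) + Y(5)) = (21*29)*((12 - 7) - 15*5²) = 609*(5 - 15*25) = 609*(5 - 375) = 609*(-370) = -225330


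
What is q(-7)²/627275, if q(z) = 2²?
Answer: 16/627275 ≈ 2.5507e-5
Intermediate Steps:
q(z) = 4
q(-7)²/627275 = 4²/627275 = 16*(1/627275) = 16/627275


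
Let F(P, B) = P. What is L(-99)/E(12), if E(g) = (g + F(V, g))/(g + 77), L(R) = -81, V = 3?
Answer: -2403/5 ≈ -480.60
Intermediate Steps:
E(g) = (3 + g)/(77 + g) (E(g) = (g + 3)/(g + 77) = (3 + g)/(77 + g))
L(-99)/E(12) = -81*(77 + 12)/(3 + 12) = -81/(15/89) = -81/((1/89)*15) = -81/15/89 = -81*89/15 = -2403/5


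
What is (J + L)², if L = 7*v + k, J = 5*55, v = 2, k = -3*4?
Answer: 76729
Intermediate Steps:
k = -12
J = 275
L = 2 (L = 7*2 - 12 = 14 - 12 = 2)
(J + L)² = (275 + 2)² = 277² = 76729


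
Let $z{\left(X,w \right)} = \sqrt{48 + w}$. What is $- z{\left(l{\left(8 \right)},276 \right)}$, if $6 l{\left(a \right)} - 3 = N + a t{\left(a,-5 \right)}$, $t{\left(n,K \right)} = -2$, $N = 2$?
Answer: $-18$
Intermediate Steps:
$l{\left(a \right)} = \frac{5}{6} - \frac{a}{3}$ ($l{\left(a \right)} = \frac{1}{2} + \frac{2 + a \left(-2\right)}{6} = \frac{1}{2} + \frac{2 - 2 a}{6} = \frac{1}{2} - \left(- \frac{1}{3} + \frac{a}{3}\right) = \frac{5}{6} - \frac{a}{3}$)
$- z{\left(l{\left(8 \right)},276 \right)} = - \sqrt{48 + 276} = - \sqrt{324} = \left(-1\right) 18 = -18$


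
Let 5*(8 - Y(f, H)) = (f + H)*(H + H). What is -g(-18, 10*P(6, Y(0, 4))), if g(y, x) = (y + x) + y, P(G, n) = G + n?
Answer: -40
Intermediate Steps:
Y(f, H) = 8 - 2*H*(H + f)/5 (Y(f, H) = 8 - (f + H)*(H + H)/5 = 8 - (H + f)*2*H/5 = 8 - 2*H*(H + f)/5)
g(y, x) = x + 2*y (g(y, x) = (x + y) + y = x + 2*y)
-g(-18, 10*P(6, Y(0, 4))) = -(10*(6 + (8 - ⅖*4² - ⅖*4*0)) + 2*(-18)) = -(10*(6 + (8 - ⅖*16 + 0)) - 36) = -(10*(6 + (8 - 32/5 + 0)) - 36) = -(10*(6 + 8/5) - 36) = -(10*(38/5) - 36) = -(76 - 36) = -1*40 = -40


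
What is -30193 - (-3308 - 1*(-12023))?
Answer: -38908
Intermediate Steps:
-30193 - (-3308 - 1*(-12023)) = -30193 - (-3308 + 12023) = -30193 - 1*8715 = -30193 - 8715 = -38908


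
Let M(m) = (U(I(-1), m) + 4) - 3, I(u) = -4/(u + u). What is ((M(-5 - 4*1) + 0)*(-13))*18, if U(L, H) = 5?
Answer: -1404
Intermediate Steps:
I(u) = -2/u (I(u) = -4*1/(2*u) = -2/u)
M(m) = 6 (M(m) = (5 + 4) - 3 = 9 - 3 = 6)
((M(-5 - 4*1) + 0)*(-13))*18 = ((6 + 0)*(-13))*18 = (6*(-13))*18 = -78*18 = -1404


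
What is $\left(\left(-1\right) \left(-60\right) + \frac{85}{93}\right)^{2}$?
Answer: $\frac{32092225}{8649} \approx 3710.5$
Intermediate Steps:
$\left(\left(-1\right) \left(-60\right) + \frac{85}{93}\right)^{2} = \left(60 + 85 \cdot \frac{1}{93}\right)^{2} = \left(60 + \frac{85}{93}\right)^{2} = \left(\frac{5665}{93}\right)^{2} = \frac{32092225}{8649}$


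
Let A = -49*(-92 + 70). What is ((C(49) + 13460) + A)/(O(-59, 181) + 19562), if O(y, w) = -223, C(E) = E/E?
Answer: 14539/19339 ≈ 0.75180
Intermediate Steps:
C(E) = 1
A = 1078 (A = -49*(-22) = 1078)
((C(49) + 13460) + A)/(O(-59, 181) + 19562) = ((1 + 13460) + 1078)/(-223 + 19562) = (13461 + 1078)/19339 = 14539*(1/19339) = 14539/19339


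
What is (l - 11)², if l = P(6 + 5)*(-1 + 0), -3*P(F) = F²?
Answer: 7744/9 ≈ 860.44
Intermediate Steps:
P(F) = -F²/3
l = 121/3 (l = (-(6 + 5)²/3)*(-1 + 0) = -⅓*11²*(-1) = -⅓*121*(-1) = -121/3*(-1) = 121/3 ≈ 40.333)
(l - 11)² = (121/3 - 11)² = (88/3)² = 7744/9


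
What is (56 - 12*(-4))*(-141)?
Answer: -14664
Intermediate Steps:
(56 - 12*(-4))*(-141) = (56 + 48)*(-141) = 104*(-141) = -14664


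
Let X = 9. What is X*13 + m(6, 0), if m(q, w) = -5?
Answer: 112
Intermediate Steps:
X*13 + m(6, 0) = 9*13 - 5 = 117 - 5 = 112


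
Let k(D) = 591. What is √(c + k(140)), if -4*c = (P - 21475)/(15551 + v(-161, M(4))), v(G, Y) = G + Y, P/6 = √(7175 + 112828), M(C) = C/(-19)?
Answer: √(202244308486454 - 33334284*√120003)/584812 ≈ 24.317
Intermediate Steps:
M(C) = -C/19 (M(C) = C*(-1/19) = -C/19)
P = 6*√120003 (P = 6*√(7175 + 112828) = 6*√120003 ≈ 2078.5)
c = 408025/1169624 - 57*√120003/584812 (c = -(6*√120003 - 21475)/(4*(15551 + (-161 - 1/19*4))) = -(-21475 + 6*√120003)/(4*(15551 + (-161 - 4/19))) = -(-21475 + 6*√120003)/(4*(15551 - 3063/19)) = -(-21475 + 6*√120003)/(4*292406/19) = -(-21475 + 6*√120003)*19/(4*292406) = -(-408025/292406 + 57*√120003/146203)/4 = 408025/1169624 - 57*√120003/584812 ≈ 0.31509)
√(c + k(140)) = √((408025/1169624 - 57*√120003/584812) + 591) = √(691655809/1169624 - 57*√120003/584812)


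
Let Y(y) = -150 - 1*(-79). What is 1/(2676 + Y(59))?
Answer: 1/2605 ≈ 0.00038388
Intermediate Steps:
Y(y) = -71 (Y(y) = -150 + 79 = -71)
1/(2676 + Y(59)) = 1/(2676 - 71) = 1/2605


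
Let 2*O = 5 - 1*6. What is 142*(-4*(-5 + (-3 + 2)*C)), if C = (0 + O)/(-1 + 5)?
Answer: 2769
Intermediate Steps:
O = -1/2 (O = (5 - 1*6)/2 = (5 - 6)/2 = (1/2)*(-1) = -1/2 ≈ -0.50000)
C = -1/8 (C = (0 - 1/2)/(-1 + 5) = -1/2/4 = -1/2*1/4 = -1/8 ≈ -0.12500)
142*(-4*(-5 + (-3 + 2)*C)) = 142*(-4*(-5 + (-3 + 2)*(-1/8))) = 142*(-4*(-5 - 1*(-1/8))) = 142*(-4*(-5 + 1/8)) = 142*(-4*(-39/8)) = 142*(39/2) = 2769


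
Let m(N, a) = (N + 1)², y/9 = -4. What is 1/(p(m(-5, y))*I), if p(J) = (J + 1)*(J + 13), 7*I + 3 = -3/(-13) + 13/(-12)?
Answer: -1092/296293 ≈ -0.0036855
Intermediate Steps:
y = -36 (y = 9*(-4) = -36)
m(N, a) = (1 + N)²
I = -601/1092 (I = -3/7 + (-3/(-13) + 13/(-12))/7 = -3/7 + (-3*(-1/13) + 13*(-1/12))/7 = -3/7 + (3/13 - 13/12)/7 = -3/7 + (⅐)*(-133/156) = -3/7 - 19/156 = -601/1092 ≈ -0.55037)
p(J) = (1 + J)*(13 + J)
1/(p(m(-5, y))*I) = 1/((13 + ((1 - 5)²)² + 14*(1 - 5)²)*(-601/1092)) = 1/((13 + ((-4)²)² + 14*(-4)²)*(-601/1092)) = 1/((13 + 16² + 14*16)*(-601/1092)) = 1/((13 + 256 + 224)*(-601/1092)) = 1/(493*(-601/1092)) = 1/(-296293/1092) = -1092/296293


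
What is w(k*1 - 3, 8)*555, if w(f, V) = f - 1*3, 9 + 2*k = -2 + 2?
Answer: -11655/2 ≈ -5827.5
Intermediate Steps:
k = -9/2 (k = -9/2 + (-2 + 2)/2 = -9/2 + (1/2)*0 = -9/2 + 0 = -9/2 ≈ -4.5000)
w(f, V) = -3 + f (w(f, V) = f - 3 = -3 + f)
w(k*1 - 3, 8)*555 = (-3 + (-9/2*1 - 3))*555 = (-3 + (-9/2 - 3))*555 = (-3 - 15/2)*555 = -21/2*555 = -11655/2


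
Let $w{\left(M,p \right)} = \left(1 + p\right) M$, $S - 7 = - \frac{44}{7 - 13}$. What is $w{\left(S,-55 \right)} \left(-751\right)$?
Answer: $581274$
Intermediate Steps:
$S = \frac{43}{3}$ ($S = 7 - \frac{44}{7 - 13} = 7 - \frac{44}{-6} = 7 - - \frac{22}{3} = 7 + \frac{22}{3} = \frac{43}{3} \approx 14.333$)
$w{\left(M,p \right)} = M \left(1 + p\right)$
$w{\left(S,-55 \right)} \left(-751\right) = \frac{43 \left(1 - 55\right)}{3} \left(-751\right) = \frac{43}{3} \left(-54\right) \left(-751\right) = \left(-774\right) \left(-751\right) = 581274$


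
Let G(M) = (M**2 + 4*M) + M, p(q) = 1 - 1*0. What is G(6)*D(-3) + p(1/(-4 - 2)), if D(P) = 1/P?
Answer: -21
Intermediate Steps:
p(q) = 1 (p(q) = 1 + 0 = 1)
D(P) = 1/P
G(M) = M**2 + 5*M
G(6)*D(-3) + p(1/(-4 - 2)) = (6*(5 + 6))/(-3) + 1 = (6*11)*(-1/3) + 1 = 66*(-1/3) + 1 = -22 + 1 = -21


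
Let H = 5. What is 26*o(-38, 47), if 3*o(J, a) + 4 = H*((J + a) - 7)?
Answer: 52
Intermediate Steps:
o(J, a) = -13 + 5*J/3 + 5*a/3 (o(J, a) = -4/3 + (5*((J + a) - 7))/3 = -4/3 + (5*(-7 + J + a))/3 = -4/3 + (-35 + 5*J + 5*a)/3 = -4/3 + (-35/3 + 5*J/3 + 5*a/3) = -13 + 5*J/3 + 5*a/3)
26*o(-38, 47) = 26*(-13 + (5/3)*(-38) + (5/3)*47) = 26*(-13 - 190/3 + 235/3) = 26*2 = 52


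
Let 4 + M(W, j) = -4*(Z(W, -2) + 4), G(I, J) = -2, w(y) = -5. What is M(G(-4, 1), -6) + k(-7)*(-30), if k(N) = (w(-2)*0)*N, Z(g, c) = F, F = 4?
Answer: -36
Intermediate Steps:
Z(g, c) = 4
k(N) = 0 (k(N) = (-5*0)*N = 0*N = 0)
M(W, j) = -36 (M(W, j) = -4 - 4*(4 + 4) = -4 - 4*8 = -4 - 32 = -36)
M(G(-4, 1), -6) + k(-7)*(-30) = -36 + 0*(-30) = -36 + 0 = -36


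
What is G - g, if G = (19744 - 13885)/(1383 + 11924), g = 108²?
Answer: -22172427/1901 ≈ -11664.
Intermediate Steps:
g = 11664
G = 837/1901 (G = 5859/13307 = 5859*(1/13307) = 837/1901 ≈ 0.44029)
G - g = 837/1901 - 1*11664 = 837/1901 - 11664 = -22172427/1901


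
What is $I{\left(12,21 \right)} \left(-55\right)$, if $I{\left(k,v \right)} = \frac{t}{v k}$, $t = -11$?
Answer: $\frac{605}{252} \approx 2.4008$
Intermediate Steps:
$I{\left(k,v \right)} = - \frac{11}{k v}$ ($I{\left(k,v \right)} = - \frac{11}{v k} = - \frac{11}{k v}$)
$I{\left(12,21 \right)} \left(-55\right) = - \frac{11}{12 \cdot 21} \left(-55\right) = \left(-11\right) \frac{1}{12} \cdot \frac{1}{21} \left(-55\right) = \left(- \frac{11}{252}\right) \left(-55\right) = \frac{605}{252}$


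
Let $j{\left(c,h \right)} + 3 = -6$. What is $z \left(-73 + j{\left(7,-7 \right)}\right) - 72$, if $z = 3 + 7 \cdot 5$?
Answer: $-3188$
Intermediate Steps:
$j{\left(c,h \right)} = -9$ ($j{\left(c,h \right)} = -3 - 6 = -9$)
$z = 38$ ($z = 3 + 35 = 38$)
$z \left(-73 + j{\left(7,-7 \right)}\right) - 72 = 38 \left(-73 - 9\right) - 72 = 38 \left(-82\right) - 72 = -3116 - 72 = -3188$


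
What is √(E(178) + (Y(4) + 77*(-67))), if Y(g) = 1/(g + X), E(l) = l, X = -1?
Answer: I*√44826/3 ≈ 70.574*I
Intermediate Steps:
Y(g) = 1/(-1 + g) (Y(g) = 1/(g - 1) = 1/(-1 + g))
√(E(178) + (Y(4) + 77*(-67))) = √(178 + (1/(-1 + 4) + 77*(-67))) = √(178 + (1/3 - 5159)) = √(178 + (⅓ - 5159)) = √(178 - 15476/3) = √(-14942/3) = I*√44826/3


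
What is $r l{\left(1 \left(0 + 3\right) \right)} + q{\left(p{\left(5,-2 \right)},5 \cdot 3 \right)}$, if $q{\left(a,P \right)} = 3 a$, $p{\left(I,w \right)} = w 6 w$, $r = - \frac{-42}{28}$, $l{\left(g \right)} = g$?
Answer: $\frac{153}{2} \approx 76.5$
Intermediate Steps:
$r = \frac{3}{2}$ ($r = - \frac{-42}{28} = \left(-1\right) \left(- \frac{3}{2}\right) = \frac{3}{2} \approx 1.5$)
$p{\left(I,w \right)} = 6 w^{2}$ ($p{\left(I,w \right)} = 6 w w = 6 w^{2}$)
$r l{\left(1 \left(0 + 3\right) \right)} + q{\left(p{\left(5,-2 \right)},5 \cdot 3 \right)} = \frac{3 \cdot 1 \left(0 + 3\right)}{2} + 3 \cdot 6 \left(-2\right)^{2} = \frac{3 \cdot 1 \cdot 3}{2} + 3 \cdot 6 \cdot 4 = \frac{3}{2} \cdot 3 + 3 \cdot 24 = \frac{9}{2} + 72 = \frac{153}{2}$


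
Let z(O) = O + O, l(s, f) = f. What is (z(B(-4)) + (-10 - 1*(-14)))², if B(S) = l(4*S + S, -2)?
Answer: 0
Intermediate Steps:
B(S) = -2
z(O) = 2*O
(z(B(-4)) + (-10 - 1*(-14)))² = (2*(-2) + (-10 - 1*(-14)))² = (-4 + (-10 + 14))² = (-4 + 4)² = 0² = 0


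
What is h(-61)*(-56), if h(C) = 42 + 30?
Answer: -4032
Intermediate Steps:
h(C) = 72
h(-61)*(-56) = 72*(-56) = -4032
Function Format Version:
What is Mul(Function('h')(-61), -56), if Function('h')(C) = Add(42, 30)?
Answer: -4032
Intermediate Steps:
Function('h')(C) = 72
Mul(Function('h')(-61), -56) = Mul(72, -56) = -4032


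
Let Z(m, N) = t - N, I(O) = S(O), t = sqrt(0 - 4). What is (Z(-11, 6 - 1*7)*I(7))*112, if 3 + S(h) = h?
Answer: 448 + 896*I ≈ 448.0 + 896.0*I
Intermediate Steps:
S(h) = -3 + h
t = 2*I (t = sqrt(-4) = 2*I ≈ 2.0*I)
I(O) = -3 + O
Z(m, N) = -N + 2*I (Z(m, N) = 2*I - N = -N + 2*I)
(Z(-11, 6 - 1*7)*I(7))*112 = ((-(6 - 1*7) + 2*I)*(-3 + 7))*112 = ((-(6 - 7) + 2*I)*4)*112 = ((-1*(-1) + 2*I)*4)*112 = ((1 + 2*I)*4)*112 = (4 + 8*I)*112 = 448 + 896*I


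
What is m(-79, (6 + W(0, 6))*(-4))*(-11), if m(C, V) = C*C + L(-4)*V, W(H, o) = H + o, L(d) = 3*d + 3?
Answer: -73403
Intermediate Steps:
L(d) = 3 + 3*d
m(C, V) = C² - 9*V (m(C, V) = C*C + (3 + 3*(-4))*V = C² + (3 - 12)*V = C² - 9*V)
m(-79, (6 + W(0, 6))*(-4))*(-11) = ((-79)² - 9*(6 + (0 + 6))*(-4))*(-11) = (6241 - 9*(6 + 6)*(-4))*(-11) = (6241 - 108*(-4))*(-11) = (6241 - 9*(-48))*(-11) = (6241 + 432)*(-11) = 6673*(-11) = -73403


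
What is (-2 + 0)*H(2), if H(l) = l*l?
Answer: -8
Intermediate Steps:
H(l) = l**2
(-2 + 0)*H(2) = (-2 + 0)*2**2 = -2*4 = -8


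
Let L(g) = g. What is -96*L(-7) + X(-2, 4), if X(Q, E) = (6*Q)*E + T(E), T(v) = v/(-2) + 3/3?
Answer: 623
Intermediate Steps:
T(v) = 1 - v/2 (T(v) = v*(-½) + 3*(⅓) = -v/2 + 1 = 1 - v/2)
X(Q, E) = 1 - E/2 + 6*E*Q (X(Q, E) = (6*Q)*E + (1 - E/2) = 6*E*Q + (1 - E/2) = 1 - E/2 + 6*E*Q)
-96*L(-7) + X(-2, 4) = -96*(-7) + (1 - ½*4 + 6*4*(-2)) = 672 + (1 - 2 - 48) = 672 - 49 = 623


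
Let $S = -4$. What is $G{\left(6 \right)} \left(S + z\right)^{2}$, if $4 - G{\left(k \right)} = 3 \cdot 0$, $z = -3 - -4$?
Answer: $36$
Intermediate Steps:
$z = 1$ ($z = -3 + 4 = 1$)
$G{\left(k \right)} = 4$ ($G{\left(k \right)} = 4 - 3 \cdot 0 = 4 - 0 = 4 + 0 = 4$)
$G{\left(6 \right)} \left(S + z\right)^{2} = 4 \left(-4 + 1\right)^{2} = 4 \left(-3\right)^{2} = 4 \cdot 9 = 36$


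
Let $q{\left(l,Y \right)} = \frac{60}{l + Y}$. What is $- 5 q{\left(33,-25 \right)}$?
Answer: $- \frac{75}{2} \approx -37.5$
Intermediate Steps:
$q{\left(l,Y \right)} = \frac{60}{Y + l}$
$- 5 q{\left(33,-25 \right)} = - 5 \frac{60}{-25 + 33} = - 5 \cdot \frac{60}{8} = - 5 \cdot 60 \cdot \frac{1}{8} = \left(-5\right) \frac{15}{2} = - \frac{75}{2}$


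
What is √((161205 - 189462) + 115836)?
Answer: 3*√9731 ≈ 295.94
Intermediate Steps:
√((161205 - 189462) + 115836) = √(-28257 + 115836) = √87579 = 3*√9731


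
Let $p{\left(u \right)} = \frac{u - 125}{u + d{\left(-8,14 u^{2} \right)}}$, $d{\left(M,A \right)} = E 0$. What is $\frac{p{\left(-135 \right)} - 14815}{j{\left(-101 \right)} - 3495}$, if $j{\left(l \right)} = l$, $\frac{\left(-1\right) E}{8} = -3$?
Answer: $\frac{399953}{97092} \approx 4.1193$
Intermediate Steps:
$E = 24$ ($E = \left(-8\right) \left(-3\right) = 24$)
$d{\left(M,A \right)} = 0$ ($d{\left(M,A \right)} = 24 \cdot 0 = 0$)
$p{\left(u \right)} = \frac{-125 + u}{u}$ ($p{\left(u \right)} = \frac{u - 125}{u + 0} = \frac{-125 + u}{u}$)
$\frac{p{\left(-135 \right)} - 14815}{j{\left(-101 \right)} - 3495} = \frac{\frac{-125 - 135}{-135} - 14815}{-101 - 3495} = \frac{\left(- \frac{1}{135}\right) \left(-260\right) - 14815}{-3596} = \left(\frac{52}{27} - 14815\right) \left(- \frac{1}{3596}\right) = \left(- \frac{399953}{27}\right) \left(- \frac{1}{3596}\right) = \frac{399953}{97092}$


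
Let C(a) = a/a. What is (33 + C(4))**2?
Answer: 1156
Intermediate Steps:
C(a) = 1
(33 + C(4))**2 = (33 + 1)**2 = 34**2 = 1156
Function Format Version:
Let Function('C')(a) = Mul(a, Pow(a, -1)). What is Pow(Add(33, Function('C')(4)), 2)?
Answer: 1156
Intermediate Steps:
Function('C')(a) = 1
Pow(Add(33, Function('C')(4)), 2) = Pow(Add(33, 1), 2) = Pow(34, 2) = 1156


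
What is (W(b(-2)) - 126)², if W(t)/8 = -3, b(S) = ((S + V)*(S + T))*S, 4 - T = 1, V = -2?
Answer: 22500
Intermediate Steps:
T = 3 (T = 4 - 1*1 = 4 - 1 = 3)
b(S) = S*(-2 + S)*(3 + S) (b(S) = ((S - 2)*(S + 3))*S = ((-2 + S)*(3 + S))*S = S*(-2 + S)*(3 + S))
W(t) = -24 (W(t) = 8*(-3) = -24)
(W(b(-2)) - 126)² = (-24 - 126)² = (-150)² = 22500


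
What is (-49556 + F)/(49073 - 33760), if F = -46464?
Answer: -96020/15313 ≈ -6.2705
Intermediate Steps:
(-49556 + F)/(49073 - 33760) = (-49556 - 46464)/(49073 - 33760) = -96020/15313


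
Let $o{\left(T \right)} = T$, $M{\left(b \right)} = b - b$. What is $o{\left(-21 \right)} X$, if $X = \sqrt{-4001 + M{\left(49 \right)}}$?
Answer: $- 21 i \sqrt{4001} \approx - 1328.3 i$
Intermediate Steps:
$M{\left(b \right)} = 0$
$X = i \sqrt{4001}$ ($X = \sqrt{-4001 + 0} = \sqrt{-4001} = i \sqrt{4001} \approx 63.253 i$)
$o{\left(-21 \right)} X = - 21 i \sqrt{4001}$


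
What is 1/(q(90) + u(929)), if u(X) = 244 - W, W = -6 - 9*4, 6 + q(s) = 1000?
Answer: 1/1280 ≈ 0.00078125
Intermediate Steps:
q(s) = 994 (q(s) = -6 + 1000 = 994)
W = -42 (W = -6 - 36 = -42)
u(X) = 286 (u(X) = 244 - 1*(-42) = 244 + 42 = 286)
1/(q(90) + u(929)) = 1/(994 + 286) = 1/1280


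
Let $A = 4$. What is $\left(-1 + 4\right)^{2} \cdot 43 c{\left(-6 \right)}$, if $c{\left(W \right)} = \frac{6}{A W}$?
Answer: $- \frac{387}{4} \approx -96.75$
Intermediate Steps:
$c{\left(W \right)} = \frac{3}{2 W}$ ($c{\left(W \right)} = \frac{6}{4 W} = 6 \frac{1}{4 W} = \frac{3}{2 W}$)
$\left(-1 + 4\right)^{2} \cdot 43 c{\left(-6 \right)} = \left(-1 + 4\right)^{2} \cdot 43 \frac{3}{2 \left(-6\right)} = 3^{2} \cdot 43 \cdot \frac{3}{2} \left(- \frac{1}{6}\right) = 9 \cdot 43 \left(- \frac{1}{4}\right) = 387 \left(- \frac{1}{4}\right) = - \frac{387}{4}$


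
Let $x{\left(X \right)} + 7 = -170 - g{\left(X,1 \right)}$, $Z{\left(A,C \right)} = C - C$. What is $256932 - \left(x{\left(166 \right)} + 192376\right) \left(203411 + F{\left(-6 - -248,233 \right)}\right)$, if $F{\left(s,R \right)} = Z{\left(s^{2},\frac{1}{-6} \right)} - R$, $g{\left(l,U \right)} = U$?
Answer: $-39050148312$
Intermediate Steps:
$Z{\left(A,C \right)} = 0$
$x{\left(X \right)} = -178$ ($x{\left(X \right)} = -7 - 171 = -178$)
$F{\left(s,R \right)} = - R$ ($F{\left(s,R \right)} = 0 - R = - R$)
$256932 - \left(x{\left(166 \right)} + 192376\right) \left(203411 + F{\left(-6 - -248,233 \right)}\right) = 256932 - \left(-178 + 192376\right) \left(203411 - 233\right) = 256932 - 192198 \left(203411 - 233\right) = 256932 - 192198 \cdot 203178 = 256932 - 39050405244 = -39050148312$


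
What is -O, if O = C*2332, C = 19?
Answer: -44308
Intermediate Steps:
O = 44308 (O = 19*2332 = 44308)
-O = -1*44308 = -44308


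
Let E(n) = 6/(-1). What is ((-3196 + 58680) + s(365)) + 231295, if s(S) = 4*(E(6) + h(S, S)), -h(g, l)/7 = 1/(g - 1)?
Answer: 3727814/13 ≈ 2.8676e+5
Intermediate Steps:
h(g, l) = -7/(-1 + g) (h(g, l) = -7/(g - 1) = -7/(-1 + g))
E(n) = -6 (E(n) = 6*(-1) = -6)
s(S) = -24 - 28/(-1 + S) (s(S) = 4*(-6 - 7/(-1 + S)) = -24 - 28/(-1 + S))
((-3196 + 58680) + s(365)) + 231295 = ((-3196 + 58680) + 4*(-1 - 6*365)/(-1 + 365)) + 231295 = (55484 + 4*(-1 - 2190)/364) + 231295 = (55484 + 4*(1/364)*(-2191)) + 231295 = (55484 - 313/13) + 231295 = 720979/13 + 231295 = 3727814/13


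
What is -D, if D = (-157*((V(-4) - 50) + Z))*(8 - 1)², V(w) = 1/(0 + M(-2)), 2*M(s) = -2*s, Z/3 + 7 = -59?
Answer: -3808035/2 ≈ -1.9040e+6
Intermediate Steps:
Z = -198 (Z = -21 + 3*(-59) = -21 - 177 = -198)
M(s) = -s (M(s) = (-2*s)/2 = -s)
V(w) = ½ (V(w) = 1/(0 - 1*(-2)) = 1/(0 + 2) = 1/2 = ½)
D = 3808035/2 (D = (-157*((½ - 50) - 198))*(8 - 1)² = -157*(-99/2 - 198)*7² = -157*(-495/2)*49 = (77715/2)*49 = 3808035/2 ≈ 1.9040e+6)
-D = -1*3808035/2 = -3808035/2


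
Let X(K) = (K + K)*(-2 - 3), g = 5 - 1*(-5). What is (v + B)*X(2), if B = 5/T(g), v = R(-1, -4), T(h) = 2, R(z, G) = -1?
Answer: -30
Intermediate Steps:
g = 10 (g = 5 + 5 = 10)
X(K) = -10*K (X(K) = (2*K)*(-5) = -10*K)
v = -1
B = 5/2 ≈ 2.5000
(v + B)*X(2) = (-1 + 5/2)*(-10*2) = (3/2)*(-20) = -30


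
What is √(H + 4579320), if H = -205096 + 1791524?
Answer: 2*√1541437 ≈ 2483.1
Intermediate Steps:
H = 1586428
√(H + 4579320) = √(1586428 + 4579320) = √6165748 = 2*√1541437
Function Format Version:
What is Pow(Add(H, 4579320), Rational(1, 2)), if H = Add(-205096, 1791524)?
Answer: Mul(2, Pow(1541437, Rational(1, 2))) ≈ 2483.1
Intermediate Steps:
H = 1586428
Pow(Add(H, 4579320), Rational(1, 2)) = Pow(Add(1586428, 4579320), Rational(1, 2)) = Pow(6165748, Rational(1, 2)) = Mul(2, Pow(1541437, Rational(1, 2)))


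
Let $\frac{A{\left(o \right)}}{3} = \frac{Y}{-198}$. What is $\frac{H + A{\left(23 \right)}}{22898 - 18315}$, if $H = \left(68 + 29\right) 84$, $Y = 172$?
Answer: $\frac{268798}{151239} \approx 1.7773$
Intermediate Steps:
$A{\left(o \right)} = - \frac{86}{33}$ ($A{\left(o \right)} = 3 \frac{172}{-198} = 3 \cdot 172 \left(- \frac{1}{198}\right) = 3 \left(- \frac{86}{99}\right) = - \frac{86}{33}$)
$H = 8148$ ($H = 97 \cdot 84 = 8148$)
$\frac{H + A{\left(23 \right)}}{22898 - 18315} = \frac{8148 - \frac{86}{33}}{22898 - 18315} = \frac{268798}{33 \cdot 4583} = \frac{268798}{33} \cdot \frac{1}{4583} = \frac{268798}{151239}$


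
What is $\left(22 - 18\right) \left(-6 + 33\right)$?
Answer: $108$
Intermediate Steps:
$\left(22 - 18\right) \left(-6 + 33\right) = \left(22 - 18\right) 27 = 4 \cdot 27 = 108$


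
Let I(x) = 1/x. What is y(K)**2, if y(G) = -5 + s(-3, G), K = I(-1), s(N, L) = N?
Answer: 64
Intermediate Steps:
K = -1 (K = 1/(-1) = -1)
y(G) = -8 (y(G) = -5 - 3 = -8)
y(K)**2 = (-8)**2 = 64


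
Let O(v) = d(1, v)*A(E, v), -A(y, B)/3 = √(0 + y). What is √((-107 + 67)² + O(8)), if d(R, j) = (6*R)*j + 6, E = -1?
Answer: √(1600 - 162*I) ≈ 40.051 - 2.0224*I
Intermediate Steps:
A(y, B) = -3*√y (A(y, B) = -3*√(0 + y) = -3*√y)
d(R, j) = 6 + 6*R*j (d(R, j) = 6*R*j + 6 = 6 + 6*R*j)
O(v) = -3*I*(6 + 6*v) (O(v) = (6 + 6*1*v)*(-3*I) = (6 + 6*v)*(-3*I) = -3*I*(6 + 6*v))
√((-107 + 67)² + O(8)) = √((-107 + 67)² + 18*I*(-1 - 1*8)) = √((-40)² + 18*I*(-1 - 8)) = √(1600 + 18*I*(-9)) = √(1600 - 162*I)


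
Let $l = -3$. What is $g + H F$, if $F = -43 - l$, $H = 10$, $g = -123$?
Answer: $-523$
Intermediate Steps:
$F = -40$ ($F = -43 - -3 = -43 + 3 = -40$)
$g + H F = -123 + 10 \left(-40\right) = -123 - 400 = -523$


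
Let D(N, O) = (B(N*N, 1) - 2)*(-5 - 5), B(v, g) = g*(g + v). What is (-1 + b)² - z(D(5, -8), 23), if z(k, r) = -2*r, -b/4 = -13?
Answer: 2647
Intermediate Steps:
b = 52 (b = -4*(-13) = 52)
D(N, O) = 10 - 10*N² (D(N, O) = (1*(1 + N*N) - 2)*(-5 - 5) = (1*(1 + N²) - 2)*(-10) = ((1 + N²) - 2)*(-10) = (-1 + N²)*(-10) = 10 - 10*N²)
(-1 + b)² - z(D(5, -8), 23) = (-1 + 52)² - (-2)*23 = 51² - 1*(-46) = 2601 + 46 = 2647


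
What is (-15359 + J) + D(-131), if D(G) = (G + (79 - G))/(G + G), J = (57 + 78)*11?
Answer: -3635067/262 ≈ -13874.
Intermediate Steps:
J = 1485 (J = 135*11 = 1485)
D(G) = 79/(2*G) (D(G) = 79/((2*G)) = 79*(1/(2*G)) = 79/(2*G))
(-15359 + J) + D(-131) = (-15359 + 1485) + (79/2)/(-131) = -13874 + (79/2)*(-1/131) = -13874 - 79/262 = -3635067/262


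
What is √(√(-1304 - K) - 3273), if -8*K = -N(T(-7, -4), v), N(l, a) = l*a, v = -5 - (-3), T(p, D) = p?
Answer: √(-13092 + 2*I*√5223)/2 ≈ 0.31581 + 57.211*I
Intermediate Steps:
v = -2 (v = -5 - 1*(-3) = -5 + 3 = -2)
N(l, a) = a*l
K = 7/4 (K = -(-1)*(-2*(-7))/8 = -(-1)*14/8 = -⅛*(-14) = 7/4 ≈ 1.7500)
√(√(-1304 - K) - 3273) = √(√(-1304 - 1*7/4) - 3273) = √(√(-1304 - 7/4) - 3273) = √(√(-5223/4) - 3273) = √(I*√5223/2 - 3273) = √(-3273 + I*√5223/2)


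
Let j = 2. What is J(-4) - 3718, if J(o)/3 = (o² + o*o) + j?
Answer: -3616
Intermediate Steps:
J(o) = 6 + 6*o² (J(o) = 3*((o² + o*o) + 2) = 3*((o² + o²) + 2) = 3*(2*o² + 2) = 3*(2 + 2*o²) = 6 + 6*o²)
J(-4) - 3718 = (6 + 6*(-4)²) - 3718 = (6 + 6*16) - 3718 = (6 + 96) - 3718 = 102 - 3718 = -3616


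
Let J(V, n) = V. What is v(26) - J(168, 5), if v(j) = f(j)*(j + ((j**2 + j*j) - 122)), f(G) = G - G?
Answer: -168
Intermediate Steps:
f(G) = 0
v(j) = 0 (v(j) = 0*(j + ((j**2 + j*j) - 122)) = 0*(j + ((j**2 + j**2) - 122)) = 0*(j + (2*j**2 - 122)) = 0*(j + (-122 + 2*j**2)) = 0*(-122 + j + 2*j**2) = 0)
v(26) - J(168, 5) = 0 - 1*168 = 0 - 168 = -168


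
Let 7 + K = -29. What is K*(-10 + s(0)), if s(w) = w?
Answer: 360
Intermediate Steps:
K = -36 (K = -7 - 29 = -36)
K*(-10 + s(0)) = -36*(-10 + 0) = -36*(-10) = 360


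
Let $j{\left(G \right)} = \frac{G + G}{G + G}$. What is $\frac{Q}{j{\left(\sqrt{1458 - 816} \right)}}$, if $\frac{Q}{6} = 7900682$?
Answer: $47404092$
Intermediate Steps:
$Q = 47404092$ ($Q = 6 \cdot 7900682 = 47404092$)
$j{\left(G \right)} = 1$ ($j{\left(G \right)} = \frac{2 G}{2 G} = 2 G \frac{1}{2 G} = 1$)
$\frac{Q}{j{\left(\sqrt{1458 - 816} \right)}} = \frac{47404092}{1} = 47404092 \cdot 1 = 47404092$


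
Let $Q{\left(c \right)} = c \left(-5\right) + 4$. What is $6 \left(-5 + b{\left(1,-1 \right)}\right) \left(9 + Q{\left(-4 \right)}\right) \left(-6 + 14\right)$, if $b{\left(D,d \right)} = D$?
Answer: $-6336$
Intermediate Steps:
$Q{\left(c \right)} = 4 - 5 c$ ($Q{\left(c \right)} = - 5 c + 4 = 4 - 5 c$)
$6 \left(-5 + b{\left(1,-1 \right)}\right) \left(9 + Q{\left(-4 \right)}\right) \left(-6 + 14\right) = 6 \left(-5 + 1\right) \left(9 + \left(4 - -20\right)\right) \left(-6 + 14\right) = 6 \left(-4\right) \left(9 + \left(4 + 20\right)\right) 8 = - 24 \left(9 + 24\right) 8 = - 24 \cdot 33 \cdot 8 = \left(-24\right) 264 = -6336$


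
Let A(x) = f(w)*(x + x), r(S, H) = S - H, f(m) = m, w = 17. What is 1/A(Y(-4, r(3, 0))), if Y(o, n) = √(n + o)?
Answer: -I/34 ≈ -0.029412*I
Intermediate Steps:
A(x) = 34*x (A(x) = 17*(x + x) = 17*(2*x) = 34*x)
1/A(Y(-4, r(3, 0))) = 1/(34*√((3 - 1*0) - 4)) = 1/(34*√((3 + 0) - 4)) = 1/(34*√(3 - 4)) = 1/(34*√(-1)) = 1/(34*I) = -I/34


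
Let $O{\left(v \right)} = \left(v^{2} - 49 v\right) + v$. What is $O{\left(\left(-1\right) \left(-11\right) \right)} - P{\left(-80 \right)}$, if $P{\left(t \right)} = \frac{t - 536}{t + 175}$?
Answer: $- \frac{38049}{95} \approx -400.52$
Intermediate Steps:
$P{\left(t \right)} = \frac{-536 + t}{175 + t}$
$O{\left(v \right)} = v^{2} - 48 v$
$O{\left(\left(-1\right) \left(-11\right) \right)} - P{\left(-80 \right)} = \left(-1\right) \left(-11\right) \left(-48 - -11\right) - \frac{-536 - 80}{175 - 80} = 11 \left(-48 + 11\right) - \frac{1}{95} \left(-616\right) = 11 \left(-37\right) - \frac{1}{95} \left(-616\right) = -407 - - \frac{616}{95} = -407 + \frac{616}{95} = - \frac{38049}{95}$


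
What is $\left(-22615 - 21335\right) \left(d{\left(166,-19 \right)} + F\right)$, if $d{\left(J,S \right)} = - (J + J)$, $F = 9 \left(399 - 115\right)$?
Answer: $-97744800$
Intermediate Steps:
$F = 2556$ ($F = 9 \left(399 - 115\right) = 9 \cdot 284 = 2556$)
$d{\left(J,S \right)} = - 2 J$
$\left(-22615 - 21335\right) \left(d{\left(166,-19 \right)} + F\right) = \left(-22615 - 21335\right) \left(\left(-2\right) 166 + 2556\right) = - 43950 \left(-332 + 2556\right) = \left(-43950\right) 2224 = -97744800$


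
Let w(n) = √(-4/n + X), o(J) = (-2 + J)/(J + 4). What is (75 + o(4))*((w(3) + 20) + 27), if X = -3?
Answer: 14147/4 + 301*I*√39/12 ≈ 3536.8 + 156.65*I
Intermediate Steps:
o(J) = (-2 + J)/(4 + J)
w(n) = √(-3 - 4/n) (w(n) = √(-4/n - 3) = √(-3 - 4/n))
(75 + o(4))*((w(3) + 20) + 27) = (75 + (-2 + 4)/(4 + 4))*((√(-3 - 4/3) + 20) + 27) = (75 + 2/8)*((√(-3 - 4*⅓) + 20) + 27) = (75 + (⅛)*2)*((√(-3 - 4/3) + 20) + 27) = (75 + ¼)*((√(-13/3) + 20) + 27) = 301*((I*√39/3 + 20) + 27)/4 = 301*((20 + I*√39/3) + 27)/4 = 301*(47 + I*√39/3)/4 = 14147/4 + 301*I*√39/12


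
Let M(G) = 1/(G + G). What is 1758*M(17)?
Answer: 879/17 ≈ 51.706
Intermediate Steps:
M(G) = 1/(2*G)
1758*M(17) = 1758*((½)/17) = 1758*((½)*(1/17)) = 1758*(1/34) = 879/17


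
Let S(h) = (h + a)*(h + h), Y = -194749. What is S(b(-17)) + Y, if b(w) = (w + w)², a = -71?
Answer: 2313771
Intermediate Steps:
b(w) = 4*w² (b(w) = (2*w)² = 4*w²)
S(h) = 2*h*(-71 + h) (S(h) = (h - 71)*(h + h) = (-71 + h)*(2*h) = 2*h*(-71 + h))
S(b(-17)) + Y = 2*(4*(-17)²)*(-71 + 4*(-17)²) - 194749 = 2*(4*289)*(-71 + 4*289) - 194749 = 2*1156*(-71 + 1156) - 194749 = 2*1156*1085 - 194749 = 2508520 - 194749 = 2313771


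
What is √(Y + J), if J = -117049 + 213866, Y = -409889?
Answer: 4*I*√19567 ≈ 559.53*I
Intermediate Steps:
J = 96817
√(Y + J) = √(-409889 + 96817) = √(-313072) = 4*I*√19567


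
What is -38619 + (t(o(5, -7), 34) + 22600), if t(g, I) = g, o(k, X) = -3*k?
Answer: -16034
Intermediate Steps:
-38619 + (t(o(5, -7), 34) + 22600) = -38619 + (-3*5 + 22600) = -38619 + (-15 + 22600) = -38619 + 22585 = -16034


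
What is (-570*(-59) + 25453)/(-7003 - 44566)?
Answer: -59083/51569 ≈ -1.1457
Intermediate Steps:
(-570*(-59) + 25453)/(-7003 - 44566) = (33630 + 25453)/(-51569) = 59083*(-1/51569) = -59083/51569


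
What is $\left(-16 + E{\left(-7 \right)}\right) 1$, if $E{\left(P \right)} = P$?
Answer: $-23$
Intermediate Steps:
$\left(-16 + E{\left(-7 \right)}\right) 1 = \left(-16 - 7\right) 1 = \left(-23\right) 1 = -23$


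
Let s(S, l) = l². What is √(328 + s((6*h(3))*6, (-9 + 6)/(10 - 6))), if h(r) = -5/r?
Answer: √5257/4 ≈ 18.126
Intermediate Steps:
√(328 + s((6*h(3))*6, (-9 + 6)/(10 - 6))) = √(328 + ((-9 + 6)/(10 - 6))²) = √(328 + (-3/4)²) = √(328 + (-3*¼)²) = √(328 + (-¾)²) = √(328 + 9/16) = √(5257/16) = √5257/4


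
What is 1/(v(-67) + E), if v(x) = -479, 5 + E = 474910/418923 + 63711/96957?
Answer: -501450831/241804228721 ≈ -0.0020738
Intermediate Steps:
E = -1609280672/501450831 (E = -5 + (474910/418923 + 63711/96957) = -5 + (474910*(1/418923) + 63711*(1/96957)) = -5 + (474910/418923 + 7079/10773) = -5 + 897973483/501450831 = -1609280672/501450831 ≈ -3.2092)
1/(v(-67) + E) = 1/(-479 - 1609280672/501450831) = 1/(-241804228721/501450831) = -501450831/241804228721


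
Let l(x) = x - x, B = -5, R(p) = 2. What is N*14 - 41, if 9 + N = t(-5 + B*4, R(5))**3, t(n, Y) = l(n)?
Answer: -167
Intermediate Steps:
l(x) = 0
t(n, Y) = 0
N = -9 (N = -9 + 0**3 = -9 + 0 = -9)
N*14 - 41 = -9*14 - 41 = -126 - 41 = -167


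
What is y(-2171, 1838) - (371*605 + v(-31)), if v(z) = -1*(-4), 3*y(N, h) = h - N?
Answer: -669368/3 ≈ -2.2312e+5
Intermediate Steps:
y(N, h) = -N/3 + h/3 (y(N, h) = (h - N)/3 = -N/3 + h/3)
v(z) = 4
y(-2171, 1838) - (371*605 + v(-31)) = (-1/3*(-2171) + (1/3)*1838) - (371*605 + 4) = (2171/3 + 1838/3) - (224455 + 4) = 4009/3 - 1*224459 = 4009/3 - 224459 = -669368/3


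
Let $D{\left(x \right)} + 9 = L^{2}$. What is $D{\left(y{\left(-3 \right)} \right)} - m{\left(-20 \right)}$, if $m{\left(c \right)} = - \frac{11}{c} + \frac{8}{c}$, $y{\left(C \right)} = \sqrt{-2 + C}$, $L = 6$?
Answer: $\frac{537}{20} \approx 26.85$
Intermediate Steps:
$D{\left(x \right)} = 27$ ($D{\left(x \right)} = -9 + 6^{2} = -9 + 36 = 27$)
$m{\left(c \right)} = - \frac{3}{c}$
$D{\left(y{\left(-3 \right)} \right)} - m{\left(-20 \right)} = 27 - - \frac{3}{-20} = 27 - \left(-3\right) \left(- \frac{1}{20}\right) = 27 - \frac{3}{20} = \frac{537}{20}$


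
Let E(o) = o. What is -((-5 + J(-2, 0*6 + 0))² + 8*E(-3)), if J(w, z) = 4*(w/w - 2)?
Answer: -57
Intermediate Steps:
J(w, z) = -4 (J(w, z) = 4*(1 - 2) = 4*(-1) = -4)
-((-5 + J(-2, 0*6 + 0))² + 8*E(-3)) = -((-5 - 4)² + 8*(-3)) = -((-9)² - 24) = -(81 - 24) = -1*57 = -57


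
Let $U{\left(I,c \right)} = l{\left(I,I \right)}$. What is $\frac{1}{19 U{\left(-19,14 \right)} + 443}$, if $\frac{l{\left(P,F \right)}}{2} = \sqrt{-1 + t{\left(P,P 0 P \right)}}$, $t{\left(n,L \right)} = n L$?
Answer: $\frac{443}{197693} - \frac{38 i}{197693} \approx 0.0022408 - 0.00019222 i$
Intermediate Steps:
$t{\left(n,L \right)} = L n$
$l{\left(P,F \right)} = 2 i$ ($l{\left(P,F \right)} = 2 \sqrt{-1 + P 0 P P} = 2 \sqrt{-1 + 0 P P} = 2 \sqrt{-1 + 0 P} = 2 \sqrt{-1 + 0} = 2 \sqrt{-1} = 2 i$)
$U{\left(I,c \right)} = 2 i$
$\frac{1}{19 U{\left(-19,14 \right)} + 443} = \frac{1}{19 \cdot 2 i + 443} = \frac{1}{38 i + 443} = \frac{1}{443 + 38 i} = \frac{443 - 38 i}{197693}$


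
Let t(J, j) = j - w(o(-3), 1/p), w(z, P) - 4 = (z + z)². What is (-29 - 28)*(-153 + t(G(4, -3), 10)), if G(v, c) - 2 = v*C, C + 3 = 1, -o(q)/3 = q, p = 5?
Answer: 26847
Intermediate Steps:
o(q) = -3*q
C = -2 (C = -3 + 1 = -2)
G(v, c) = 2 - 2*v (G(v, c) = 2 + v*(-2) = 2 - 2*v)
w(z, P) = 4 + 4*z² (w(z, P) = 4 + (z + z)² = 4 + (2*z)² = 4 + 4*z²)
t(J, j) = -328 + j (t(J, j) = j - (4 + 4*(-3*(-3))²) = j - (4 + 4*9²) = j - (4 + 4*81) = j - (4 + 324) = j - 1*328 = j - 328 = -328 + j)
(-29 - 28)*(-153 + t(G(4, -3), 10)) = (-29 - 28)*(-153 + (-328 + 10)) = -57*(-153 - 318) = -57*(-471) = 26847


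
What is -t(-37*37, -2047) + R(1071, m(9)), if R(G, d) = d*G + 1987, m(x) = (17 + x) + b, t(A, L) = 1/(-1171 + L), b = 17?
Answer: 154592721/3218 ≈ 48040.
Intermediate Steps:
m(x) = 34 + x (m(x) = (17 + x) + 17 = 34 + x)
R(G, d) = 1987 + G*d (R(G, d) = G*d + 1987 = 1987 + G*d)
-t(-37*37, -2047) + R(1071, m(9)) = -1/(-1171 - 2047) + (1987 + 1071*(34 + 9)) = -1/(-3218) + (1987 + 1071*43) = -1*(-1/3218) + (1987 + 46053) = 1/3218 + 48040 = 154592721/3218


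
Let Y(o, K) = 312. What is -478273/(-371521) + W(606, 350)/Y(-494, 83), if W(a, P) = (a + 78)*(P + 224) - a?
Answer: 24298194731/19319092 ≈ 1257.7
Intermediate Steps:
W(a, P) = -a + (78 + a)*(224 + P) (W(a, P) = (78 + a)*(224 + P) - a = -a + (78 + a)*(224 + P))
-478273/(-371521) + W(606, 350)/Y(-494, 83) = -478273/(-371521) + (17472 + 78*350 + 223*606 + 350*606)/312 = -478273*(-1/371521) + (17472 + 27300 + 135138 + 212100)*(1/312) = 478273/371521 + 392010*(1/312) = 478273/371521 + 65335/52 = 24298194731/19319092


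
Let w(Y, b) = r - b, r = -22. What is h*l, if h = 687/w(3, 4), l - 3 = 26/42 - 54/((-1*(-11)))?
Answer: 34121/1001 ≈ 34.087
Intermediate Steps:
w(Y, b) = -22 - b
l = -298/231 (l = 3 + (26/42 - 54/((-1*(-11)))) = 3 + (26*(1/42) - 54/11) = 3 + (13/21 - 54*1/11) = 3 + (13/21 - 54/11) = 3 - 991/231 = -298/231 ≈ -1.2900)
h = -687/26 (h = 687/(-22 - 1*4) = 687/(-22 - 4) = 687/(-26) = 687*(-1/26) = -687/26 ≈ -26.423)
h*l = -687/26*(-298/231) = 34121/1001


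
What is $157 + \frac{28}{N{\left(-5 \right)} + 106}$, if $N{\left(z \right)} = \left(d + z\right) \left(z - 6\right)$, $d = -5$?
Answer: $\frac{8485}{54} \approx 157.13$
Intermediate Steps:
$N{\left(z \right)} = \left(-6 + z\right) \left(-5 + z\right)$ ($N{\left(z \right)} = \left(-5 + z\right) \left(z - 6\right) = \left(-5 + z\right) \left(-6 + z\right) = \left(-6 + z\right) \left(-5 + z\right)$)
$157 + \frac{28}{N{\left(-5 \right)} + 106} = 157 + \frac{28}{\left(30 + \left(-5\right)^{2} - -55\right) + 106} = 157 + \frac{28}{\left(30 + 25 + 55\right) + 106} = 157 + \frac{28}{110 + 106} = 157 + \frac{28}{216} = 157 + 28 \cdot \frac{1}{216} = 157 + \frac{7}{54} = \frac{8485}{54}$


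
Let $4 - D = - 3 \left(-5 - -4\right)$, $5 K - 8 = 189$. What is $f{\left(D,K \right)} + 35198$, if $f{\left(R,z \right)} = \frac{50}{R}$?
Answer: $35248$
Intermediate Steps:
$K = \frac{197}{5}$ ($K = \frac{8}{5} + \frac{1}{5} \cdot 189 = \frac{8}{5} + \frac{189}{5} = \frac{197}{5} \approx 39.4$)
$D = 1$ ($D = 4 - - 3 \left(-5 - -4\right) = 4 - - 3 \left(-5 + 4\right) = 4 - \left(-3\right) \left(-1\right) = 4 - 3 = 1$)
$f{\left(D,K \right)} + 35198 = \frac{50}{1} + 35198 = 50 \cdot 1 + 35198 = 50 + 35198 = 35248$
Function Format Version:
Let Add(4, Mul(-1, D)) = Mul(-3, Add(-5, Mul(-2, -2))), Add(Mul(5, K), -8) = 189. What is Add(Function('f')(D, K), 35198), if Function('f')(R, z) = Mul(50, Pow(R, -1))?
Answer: 35248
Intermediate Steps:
K = Rational(197, 5) (K = Add(Rational(8, 5), Mul(Rational(1, 5), 189)) = Add(Rational(8, 5), Rational(189, 5)) = Rational(197, 5) ≈ 39.400)
D = 1 (D = Add(4, Mul(-1, Mul(-3, Add(-5, Mul(-2, -2))))) = Add(4, Mul(-1, Mul(-3, Add(-5, 4)))) = Add(4, Mul(-1, Mul(-3, -1))) = Add(4, Mul(-1, 3)) = Add(4, -3) = 1)
Add(Function('f')(D, K), 35198) = Add(Mul(50, Pow(1, -1)), 35198) = Add(Mul(50, 1), 35198) = Add(50, 35198) = 35248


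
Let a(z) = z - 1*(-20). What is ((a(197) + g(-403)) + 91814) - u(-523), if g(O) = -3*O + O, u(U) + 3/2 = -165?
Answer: 186007/2 ≈ 93004.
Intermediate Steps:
u(U) = -333/2 (u(U) = -3/2 - 165 = -333/2)
a(z) = 20 + z (a(z) = z + 20 = 20 + z)
g(O) = -2*O
((a(197) + g(-403)) + 91814) - u(-523) = (((20 + 197) - 2*(-403)) + 91814) - 1*(-333/2) = ((217 + 806) + 91814) + 333/2 = (1023 + 91814) + 333/2 = 92837 + 333/2 = 186007/2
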